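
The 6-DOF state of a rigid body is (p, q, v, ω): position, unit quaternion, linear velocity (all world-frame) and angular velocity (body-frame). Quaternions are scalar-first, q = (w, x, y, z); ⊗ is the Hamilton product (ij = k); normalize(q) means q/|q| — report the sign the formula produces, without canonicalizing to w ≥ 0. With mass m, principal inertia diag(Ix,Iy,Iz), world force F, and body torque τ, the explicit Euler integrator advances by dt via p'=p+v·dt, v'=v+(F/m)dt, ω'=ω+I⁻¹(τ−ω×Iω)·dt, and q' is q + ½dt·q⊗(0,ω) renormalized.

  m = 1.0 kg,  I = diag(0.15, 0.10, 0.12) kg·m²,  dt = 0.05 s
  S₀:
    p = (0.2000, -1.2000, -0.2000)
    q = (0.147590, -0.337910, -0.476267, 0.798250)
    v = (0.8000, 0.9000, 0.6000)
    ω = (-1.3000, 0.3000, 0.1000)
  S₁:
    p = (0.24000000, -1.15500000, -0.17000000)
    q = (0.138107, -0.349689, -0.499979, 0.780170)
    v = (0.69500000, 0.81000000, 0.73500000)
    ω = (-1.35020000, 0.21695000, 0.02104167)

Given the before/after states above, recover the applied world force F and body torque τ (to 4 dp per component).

F = (-2.1000, -1.8000, 2.7000)
τ = (-0.1500, -0.1700, -0.1700)

v₁ − v₀ = (-0.10500000, -0.09000000, 0.13500000)
applied force F = (-2.1000, -1.8000, 2.7000)
rate change Δω = (-0.05020000, -0.08305000, -0.07895833)
τ = I·(Δω/dt) + ω₀×(Iω₀) = (-0.1500, -0.1700, -0.1700)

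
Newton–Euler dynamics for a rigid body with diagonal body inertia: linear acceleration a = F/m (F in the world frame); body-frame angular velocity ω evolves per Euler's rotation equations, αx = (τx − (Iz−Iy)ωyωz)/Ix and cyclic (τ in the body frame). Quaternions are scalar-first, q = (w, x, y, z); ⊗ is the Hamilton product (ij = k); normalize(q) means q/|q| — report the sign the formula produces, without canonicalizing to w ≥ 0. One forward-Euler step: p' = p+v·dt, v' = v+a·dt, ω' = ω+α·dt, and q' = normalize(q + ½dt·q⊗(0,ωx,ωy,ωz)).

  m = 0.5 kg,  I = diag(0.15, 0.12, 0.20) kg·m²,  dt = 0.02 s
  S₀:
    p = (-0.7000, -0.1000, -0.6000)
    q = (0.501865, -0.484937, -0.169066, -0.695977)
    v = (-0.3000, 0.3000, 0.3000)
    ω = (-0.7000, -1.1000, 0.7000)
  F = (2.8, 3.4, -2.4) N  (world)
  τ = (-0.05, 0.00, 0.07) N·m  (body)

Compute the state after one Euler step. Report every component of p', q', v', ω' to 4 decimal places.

p' = (-0.7060, -0.0940, -0.5940)
q' = (0.5014, -0.4972, -0.1663, -0.6882)
v' = (-0.1880, 0.4360, 0.2040)
ω' = (-0.6985, -1.1041, 0.7093)

p + v·dt = (-0.7060, -0.0940, -0.5940)
v + (F/m)dt = (-0.1880, 0.4360, 0.2040)
ω×(Iω) gyroscopic = (-0.0616, 0.0245, -0.0231)
angular accel α = (0.0773, -0.2042, 0.4655)
new body rate ω' = (-0.6985, -1.1041, 0.7093)
q⊗(0,ω) = (-0.0382446, -1.2352264, 0.2745883, 0.7663900)
q + ½dt·q⊗(0,ω), renormalized = (0.5014, -0.4972, -0.1663, -0.6882)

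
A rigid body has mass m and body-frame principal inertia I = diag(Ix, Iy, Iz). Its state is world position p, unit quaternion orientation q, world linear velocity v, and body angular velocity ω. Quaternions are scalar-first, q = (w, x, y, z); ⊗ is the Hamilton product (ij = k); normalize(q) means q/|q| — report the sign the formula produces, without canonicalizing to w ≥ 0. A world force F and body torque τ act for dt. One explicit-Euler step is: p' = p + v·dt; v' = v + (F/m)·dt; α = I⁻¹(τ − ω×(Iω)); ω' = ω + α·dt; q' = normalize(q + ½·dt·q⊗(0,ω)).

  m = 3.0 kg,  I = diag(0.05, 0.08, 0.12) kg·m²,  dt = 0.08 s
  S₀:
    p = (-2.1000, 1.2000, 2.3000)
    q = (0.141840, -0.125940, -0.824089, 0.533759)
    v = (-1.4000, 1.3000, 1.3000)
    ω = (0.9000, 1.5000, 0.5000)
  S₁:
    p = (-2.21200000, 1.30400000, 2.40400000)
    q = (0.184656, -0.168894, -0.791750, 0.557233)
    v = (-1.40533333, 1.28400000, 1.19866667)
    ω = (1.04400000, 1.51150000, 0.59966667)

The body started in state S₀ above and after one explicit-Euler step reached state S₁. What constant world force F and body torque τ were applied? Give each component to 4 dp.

Δω = ω₁−ω₀ = (0.14400000, 0.01150000, 0.09966667)
precession coupling = (0.0300, -0.0315, 0.0405)
applied torque τ = (0.1200, -0.0200, 0.1900)
Δv = v₁−v₀ = (-0.00533333, -0.01600000, -0.10133333)
applied force F = (-0.2000, -0.6000, -3.8000)

F = (-0.2000, -0.6000, -3.8000)
τ = (0.1200, -0.0200, 0.1900)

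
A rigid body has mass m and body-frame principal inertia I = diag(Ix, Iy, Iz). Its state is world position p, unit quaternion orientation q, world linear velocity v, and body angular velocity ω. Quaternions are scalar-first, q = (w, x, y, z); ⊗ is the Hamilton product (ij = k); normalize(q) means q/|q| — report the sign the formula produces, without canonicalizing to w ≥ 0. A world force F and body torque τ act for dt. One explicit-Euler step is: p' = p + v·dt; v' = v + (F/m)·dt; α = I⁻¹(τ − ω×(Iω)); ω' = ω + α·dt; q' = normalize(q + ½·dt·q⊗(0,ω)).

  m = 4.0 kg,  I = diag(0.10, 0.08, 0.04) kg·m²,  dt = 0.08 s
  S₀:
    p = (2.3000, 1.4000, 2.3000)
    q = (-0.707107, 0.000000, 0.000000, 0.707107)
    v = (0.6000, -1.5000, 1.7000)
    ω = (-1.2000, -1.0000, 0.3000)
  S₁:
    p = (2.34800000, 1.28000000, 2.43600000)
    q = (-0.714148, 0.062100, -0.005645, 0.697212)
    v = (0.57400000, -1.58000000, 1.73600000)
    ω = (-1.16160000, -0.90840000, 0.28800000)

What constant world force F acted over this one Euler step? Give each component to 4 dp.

F = (-1.3000, -4.0000, 1.8000)

Δv = v₁−v₀ = (-0.02600000, -0.08000000, 0.03600000)
m·(v₁−v₀)/dt = (-1.3000, -4.0000, 1.8000)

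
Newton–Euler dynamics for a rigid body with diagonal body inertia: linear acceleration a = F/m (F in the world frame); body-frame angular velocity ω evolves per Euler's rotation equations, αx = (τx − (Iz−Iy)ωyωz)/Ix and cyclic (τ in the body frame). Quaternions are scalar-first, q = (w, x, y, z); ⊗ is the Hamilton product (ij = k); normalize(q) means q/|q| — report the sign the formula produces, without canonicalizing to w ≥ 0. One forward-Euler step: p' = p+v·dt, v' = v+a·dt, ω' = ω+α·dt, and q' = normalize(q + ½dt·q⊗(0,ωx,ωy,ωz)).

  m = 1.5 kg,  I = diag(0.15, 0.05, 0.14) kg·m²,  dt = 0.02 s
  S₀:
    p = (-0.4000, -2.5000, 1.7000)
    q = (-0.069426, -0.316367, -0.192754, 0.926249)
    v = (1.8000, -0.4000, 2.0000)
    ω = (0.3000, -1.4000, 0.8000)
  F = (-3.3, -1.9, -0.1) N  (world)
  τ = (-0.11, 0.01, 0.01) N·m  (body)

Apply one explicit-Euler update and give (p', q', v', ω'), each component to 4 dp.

p' = (-0.3640, -2.5080, 1.7400)
q' = (-0.0786, -0.3051, -0.1864, 0.9306)
v' = (1.7560, -0.4253, 1.9987)
ω' = (0.2988, -1.3970, 0.7954)

gyro term ω×Iω = (-0.1008, 0.0024, 0.0420)
α = I⁻¹(τ − ω×Iω) = (-0.0613, 0.1520, -0.2286)
ω' = ω + α·dt = (0.2988, -1.3970, 0.7954)
Hamilton product q⊗(0,ω) = (-0.9159447, 1.1217176, 0.6281647, 0.4451992)
q + ½dt·q⊗(0,ω), renormalized = (-0.0786, -0.3051, -0.1864, 0.9306)
p' = p + v·dt = (-0.3640, -2.5080, 1.7400)
new velocity v' = (1.7560, -0.4253, 1.9987)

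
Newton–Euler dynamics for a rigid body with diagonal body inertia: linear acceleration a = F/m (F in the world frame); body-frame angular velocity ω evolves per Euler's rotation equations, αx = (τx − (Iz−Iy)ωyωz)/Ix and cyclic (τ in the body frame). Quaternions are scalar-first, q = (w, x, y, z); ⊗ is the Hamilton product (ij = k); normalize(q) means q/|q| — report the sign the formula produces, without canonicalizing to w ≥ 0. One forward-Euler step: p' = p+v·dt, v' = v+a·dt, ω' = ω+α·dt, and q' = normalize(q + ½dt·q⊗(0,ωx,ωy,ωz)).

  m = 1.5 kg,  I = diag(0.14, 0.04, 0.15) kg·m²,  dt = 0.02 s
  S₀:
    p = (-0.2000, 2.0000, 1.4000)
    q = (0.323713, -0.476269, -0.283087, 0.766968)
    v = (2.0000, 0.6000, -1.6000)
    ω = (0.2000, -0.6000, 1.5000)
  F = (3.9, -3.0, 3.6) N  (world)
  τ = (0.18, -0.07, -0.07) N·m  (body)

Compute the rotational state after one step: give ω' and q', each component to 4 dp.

ω' = (0.2399, -0.6335, 1.4891)
q' = (0.3114, -0.4752, -0.2763, 0.7751)

α = I⁻¹(τ − ω×Iω) = (1.9929, -1.6750, -0.5467)
ω' = ω + α·dt = (0.2399, -0.6335, 1.4891)
Hamilton product q⊗(0,ω) = (-1.2250504, 0.1002929, 0.6735693, 0.8279483)
updated quaternion q' = (0.3114, -0.4752, -0.2763, 0.7751)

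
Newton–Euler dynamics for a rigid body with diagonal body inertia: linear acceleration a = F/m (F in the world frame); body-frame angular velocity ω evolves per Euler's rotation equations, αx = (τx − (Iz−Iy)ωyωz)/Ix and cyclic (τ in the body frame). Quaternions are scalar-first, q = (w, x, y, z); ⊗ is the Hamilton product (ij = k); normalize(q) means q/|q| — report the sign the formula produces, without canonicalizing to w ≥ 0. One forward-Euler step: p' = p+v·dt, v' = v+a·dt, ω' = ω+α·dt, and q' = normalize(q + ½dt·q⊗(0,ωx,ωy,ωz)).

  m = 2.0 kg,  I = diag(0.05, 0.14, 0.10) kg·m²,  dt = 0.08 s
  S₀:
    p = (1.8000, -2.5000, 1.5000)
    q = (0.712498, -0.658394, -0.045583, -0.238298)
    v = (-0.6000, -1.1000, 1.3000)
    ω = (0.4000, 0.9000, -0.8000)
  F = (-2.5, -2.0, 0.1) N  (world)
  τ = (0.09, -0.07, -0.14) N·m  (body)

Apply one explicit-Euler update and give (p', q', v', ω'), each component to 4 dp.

linear accel F/m = (-1.2500, -1.0000, 0.0500)
p' = p + v·dt = (1.7520, -2.5880, 1.6040)
v' = v + a·dt = (-0.7000, -1.1800, 1.3040)
ω×(Iω) gyroscopic = (0.0288, 0.0160, 0.0324)
angular accel α = (1.2240, -0.6143, -1.7240)
ω + α·dt = (0.4979, 0.8509, -0.9379)
Hamilton product q⊗(0,ω) = (0.1137439, 0.5359338, 0.0192138, -1.1443198)
q + ½dt·q⊗(0,ω), renormalized = (0.7161, -0.6361, -0.0448, -0.2837)

p' = (1.7520, -2.5880, 1.6040)
q' = (0.7161, -0.6361, -0.0448, -0.2837)
v' = (-0.7000, -1.1800, 1.3040)
ω' = (0.4979, 0.8509, -0.9379)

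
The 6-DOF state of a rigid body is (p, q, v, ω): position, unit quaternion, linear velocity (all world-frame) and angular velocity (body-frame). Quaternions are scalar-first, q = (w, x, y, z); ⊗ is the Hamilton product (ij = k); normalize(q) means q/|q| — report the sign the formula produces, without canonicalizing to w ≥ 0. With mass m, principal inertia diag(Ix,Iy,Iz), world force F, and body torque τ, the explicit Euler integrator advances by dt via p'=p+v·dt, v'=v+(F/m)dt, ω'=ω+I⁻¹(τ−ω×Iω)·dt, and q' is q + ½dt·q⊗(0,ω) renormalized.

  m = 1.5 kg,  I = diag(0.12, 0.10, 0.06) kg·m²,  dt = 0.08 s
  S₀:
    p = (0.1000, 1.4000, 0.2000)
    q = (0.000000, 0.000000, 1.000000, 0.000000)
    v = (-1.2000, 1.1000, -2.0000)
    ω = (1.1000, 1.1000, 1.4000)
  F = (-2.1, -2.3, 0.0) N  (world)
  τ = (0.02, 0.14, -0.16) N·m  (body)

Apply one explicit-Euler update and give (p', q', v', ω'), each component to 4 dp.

a = (-1.4000, -1.5333, 0.0000)
p + v·dt = (0.0040, 1.4880, 0.0400)
new velocity v' = (-1.3120, 0.9773, -2.0000)
precession coupling ω×(Iω) = (-0.0616, 0.0924, -0.0242)
α = I⁻¹(τ − ω×Iω) = (0.6800, 0.4760, -2.2633)
new body rate ω' = (1.1544, 1.1381, 1.2189)
q⊗(0,ω) = (-1.1000000, 1.4000000, 0.0000000, -1.1000000)
q' = normalize(q + ½dt·q⊗(0,ω)) = (-0.0438, 0.0558, 0.9965, -0.0438)

p' = (0.0040, 1.4880, 0.0400)
q' = (-0.0438, 0.0558, 0.9965, -0.0438)
v' = (-1.3120, 0.9773, -2.0000)
ω' = (1.1544, 1.1381, 1.2189)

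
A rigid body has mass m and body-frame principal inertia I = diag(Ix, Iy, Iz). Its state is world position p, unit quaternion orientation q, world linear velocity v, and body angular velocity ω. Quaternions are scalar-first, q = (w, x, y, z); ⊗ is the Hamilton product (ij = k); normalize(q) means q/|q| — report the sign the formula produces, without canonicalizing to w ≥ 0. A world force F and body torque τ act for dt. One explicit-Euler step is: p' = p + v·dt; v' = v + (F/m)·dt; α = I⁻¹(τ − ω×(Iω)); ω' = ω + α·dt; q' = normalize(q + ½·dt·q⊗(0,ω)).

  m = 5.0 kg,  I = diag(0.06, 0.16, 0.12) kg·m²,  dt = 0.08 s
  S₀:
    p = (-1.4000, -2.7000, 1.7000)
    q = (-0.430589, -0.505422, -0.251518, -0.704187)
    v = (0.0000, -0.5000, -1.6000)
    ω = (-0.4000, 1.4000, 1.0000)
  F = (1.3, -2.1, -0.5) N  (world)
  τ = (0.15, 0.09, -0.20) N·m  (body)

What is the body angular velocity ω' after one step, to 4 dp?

ω' = (-0.1253, 1.4330, 0.9040)

precession coupling ω×(Iω) = (-0.0560, 0.0240, -0.0560)
angular accel α = (3.4333, 0.4125, -1.2000)
ω' = ω + α·dt = (-0.1253, 1.4330, 0.9040)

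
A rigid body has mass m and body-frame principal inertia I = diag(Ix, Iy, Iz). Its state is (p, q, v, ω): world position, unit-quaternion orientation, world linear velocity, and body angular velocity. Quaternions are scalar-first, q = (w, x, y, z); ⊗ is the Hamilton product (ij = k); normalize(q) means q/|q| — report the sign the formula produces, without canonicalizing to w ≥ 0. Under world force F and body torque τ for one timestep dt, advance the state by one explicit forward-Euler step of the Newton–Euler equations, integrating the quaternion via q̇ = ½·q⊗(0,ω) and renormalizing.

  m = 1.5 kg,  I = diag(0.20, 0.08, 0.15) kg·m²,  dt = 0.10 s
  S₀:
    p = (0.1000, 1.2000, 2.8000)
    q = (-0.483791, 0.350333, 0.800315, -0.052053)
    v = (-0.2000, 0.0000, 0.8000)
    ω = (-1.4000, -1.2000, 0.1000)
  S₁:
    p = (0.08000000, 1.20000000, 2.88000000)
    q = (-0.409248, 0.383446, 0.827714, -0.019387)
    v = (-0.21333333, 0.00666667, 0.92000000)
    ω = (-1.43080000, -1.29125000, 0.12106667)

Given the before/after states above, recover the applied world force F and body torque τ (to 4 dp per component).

rate change Δω = (-0.03080000, -0.09125000, 0.02106667)
ω₀×(Iω₀) = (-0.0084, -0.0070, -0.2016)
I·α + gyro = (-0.0700, -0.0800, -0.1700)
Δv = v₁−v₀ = (-0.01333333, 0.00666667, 0.12000000)
applied force F = (-0.2000, 0.1000, 1.8000)

F = (-0.2000, 0.1000, 1.8000)
τ = (-0.0700, -0.0800, -0.1700)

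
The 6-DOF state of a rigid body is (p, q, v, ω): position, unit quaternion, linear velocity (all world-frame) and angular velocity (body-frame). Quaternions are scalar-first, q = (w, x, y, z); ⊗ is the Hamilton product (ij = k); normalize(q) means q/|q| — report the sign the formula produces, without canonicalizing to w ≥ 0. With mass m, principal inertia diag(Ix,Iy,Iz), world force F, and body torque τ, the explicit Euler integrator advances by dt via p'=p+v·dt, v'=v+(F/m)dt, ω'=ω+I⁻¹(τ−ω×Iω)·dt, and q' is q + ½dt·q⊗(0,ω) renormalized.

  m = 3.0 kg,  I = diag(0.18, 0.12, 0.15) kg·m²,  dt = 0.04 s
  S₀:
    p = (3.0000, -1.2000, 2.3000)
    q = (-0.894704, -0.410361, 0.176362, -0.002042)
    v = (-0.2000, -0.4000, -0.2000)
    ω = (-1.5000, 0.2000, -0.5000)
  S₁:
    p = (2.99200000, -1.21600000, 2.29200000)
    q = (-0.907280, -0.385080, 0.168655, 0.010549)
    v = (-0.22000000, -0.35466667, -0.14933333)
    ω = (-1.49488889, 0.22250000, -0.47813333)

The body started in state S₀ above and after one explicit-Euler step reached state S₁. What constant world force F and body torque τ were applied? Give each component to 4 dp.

ω₁ − ω₀ = (0.00511111, 0.02250000, 0.02186667)
ω₀×(Iω₀) = (-0.0030, 0.0225, 0.0180)
applied torque τ = (0.0200, 0.0900, 0.1000)
Δv = v₁−v₀ = (-0.02000000, 0.04533333, 0.05066667)
m·(v₁−v₀)/dt = (-1.5000, 3.4000, 3.8000)

F = (-1.5000, 3.4000, 3.8000)
τ = (0.0200, 0.0900, 0.1000)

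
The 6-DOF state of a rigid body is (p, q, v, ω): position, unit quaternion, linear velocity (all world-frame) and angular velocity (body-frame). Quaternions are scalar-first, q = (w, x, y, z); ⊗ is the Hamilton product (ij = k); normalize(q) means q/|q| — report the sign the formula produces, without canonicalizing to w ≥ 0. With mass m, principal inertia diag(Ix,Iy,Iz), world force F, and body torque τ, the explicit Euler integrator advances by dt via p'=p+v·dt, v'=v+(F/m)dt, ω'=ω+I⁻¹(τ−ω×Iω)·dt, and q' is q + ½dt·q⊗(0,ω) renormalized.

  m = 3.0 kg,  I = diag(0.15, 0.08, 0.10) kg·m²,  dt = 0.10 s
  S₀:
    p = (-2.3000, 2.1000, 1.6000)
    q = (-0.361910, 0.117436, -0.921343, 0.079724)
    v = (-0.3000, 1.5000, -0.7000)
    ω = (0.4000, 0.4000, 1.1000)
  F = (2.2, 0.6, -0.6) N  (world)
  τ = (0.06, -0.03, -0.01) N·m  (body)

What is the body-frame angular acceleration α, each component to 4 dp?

precession coupling ω×(Iω) = (0.0088, 0.0220, -0.0112)
angular accel α = (0.3413, -0.6500, 0.0120)

α = (0.3413, -0.6500, 0.0120)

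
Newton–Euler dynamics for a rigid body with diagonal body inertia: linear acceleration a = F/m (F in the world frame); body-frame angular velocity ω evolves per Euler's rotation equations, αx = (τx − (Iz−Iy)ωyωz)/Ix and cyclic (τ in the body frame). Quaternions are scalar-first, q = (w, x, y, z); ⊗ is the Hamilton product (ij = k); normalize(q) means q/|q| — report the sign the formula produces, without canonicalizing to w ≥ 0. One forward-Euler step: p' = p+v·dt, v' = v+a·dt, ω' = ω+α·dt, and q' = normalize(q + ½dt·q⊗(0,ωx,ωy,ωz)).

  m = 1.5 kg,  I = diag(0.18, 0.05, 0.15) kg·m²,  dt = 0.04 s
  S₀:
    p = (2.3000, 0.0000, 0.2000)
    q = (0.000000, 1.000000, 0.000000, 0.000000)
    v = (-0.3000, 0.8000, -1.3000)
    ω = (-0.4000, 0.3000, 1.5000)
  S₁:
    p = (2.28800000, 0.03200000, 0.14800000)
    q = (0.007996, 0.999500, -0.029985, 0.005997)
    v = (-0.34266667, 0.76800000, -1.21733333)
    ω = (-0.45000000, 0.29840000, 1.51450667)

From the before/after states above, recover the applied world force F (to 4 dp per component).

F = (-1.6000, -1.2000, 3.1000)

v₁ − v₀ = (-0.04266667, -0.03200000, 0.08266667)
m·(v₁−v₀)/dt = (-1.6000, -1.2000, 3.1000)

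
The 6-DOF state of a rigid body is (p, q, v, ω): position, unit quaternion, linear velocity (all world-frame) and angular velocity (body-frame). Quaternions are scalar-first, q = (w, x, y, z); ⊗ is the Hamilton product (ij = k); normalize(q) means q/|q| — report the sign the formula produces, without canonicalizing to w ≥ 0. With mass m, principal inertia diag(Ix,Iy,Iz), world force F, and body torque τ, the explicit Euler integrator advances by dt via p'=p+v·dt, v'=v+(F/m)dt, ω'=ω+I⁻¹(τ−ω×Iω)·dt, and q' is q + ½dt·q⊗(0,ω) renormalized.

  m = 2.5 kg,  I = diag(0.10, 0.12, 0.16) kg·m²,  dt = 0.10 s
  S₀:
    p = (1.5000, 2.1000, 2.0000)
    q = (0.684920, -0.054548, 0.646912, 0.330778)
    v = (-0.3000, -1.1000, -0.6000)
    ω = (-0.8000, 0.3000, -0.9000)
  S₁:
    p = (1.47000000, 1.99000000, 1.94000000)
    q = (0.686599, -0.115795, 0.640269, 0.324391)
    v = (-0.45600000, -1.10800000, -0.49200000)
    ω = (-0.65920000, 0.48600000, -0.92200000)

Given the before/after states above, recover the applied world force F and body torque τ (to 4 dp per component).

F = (-3.9000, -0.2000, 2.7000)
τ = (0.1300, 0.1800, -0.0400)

Δω = ω₁−ω₀ = (0.14080000, 0.18600000, -0.02200000)
precession coupling = (-0.0108, -0.0432, -0.0048)
τ = I·(Δω/dt) + ω₀×(Iω₀) = (0.1300, 0.1800, -0.0400)
velocity change Δv = (-0.15600000, -0.00800000, 0.10800000)
F = m·Δv/dt = (-3.9000, -0.2000, 2.7000)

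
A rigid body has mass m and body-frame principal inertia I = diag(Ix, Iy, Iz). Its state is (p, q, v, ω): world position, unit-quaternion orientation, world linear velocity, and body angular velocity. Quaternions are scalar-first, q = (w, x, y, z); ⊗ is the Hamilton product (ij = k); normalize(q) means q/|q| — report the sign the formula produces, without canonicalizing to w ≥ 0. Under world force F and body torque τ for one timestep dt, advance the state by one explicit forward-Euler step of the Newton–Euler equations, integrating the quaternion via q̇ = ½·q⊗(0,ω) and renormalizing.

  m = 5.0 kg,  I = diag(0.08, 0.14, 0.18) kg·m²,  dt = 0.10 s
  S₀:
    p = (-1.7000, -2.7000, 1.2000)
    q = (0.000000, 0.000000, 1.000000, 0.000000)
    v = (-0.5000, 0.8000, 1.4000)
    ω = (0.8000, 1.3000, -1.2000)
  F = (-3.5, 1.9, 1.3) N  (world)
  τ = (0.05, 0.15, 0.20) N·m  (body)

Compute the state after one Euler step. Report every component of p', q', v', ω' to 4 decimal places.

p' = p + v·dt = (-1.7500, -2.6200, 1.3400)
v' = v + a·dt = (-0.5700, 0.8380, 1.4260)
α = I⁻¹(τ − ω×Iω) = (1.4050, 0.3857, 0.7644)
new body rate ω' = (0.9405, 1.3386, -1.1236)
2q̇ = q⊗(0,ω) = (-1.3000000, -1.2000000, 0.0000000, -0.8000000)
updated quaternion q' = (-0.0647, -0.0597, 0.9953, -0.0398)

p' = (-1.7500, -2.6200, 1.3400)
q' = (-0.0647, -0.0597, 0.9953, -0.0398)
v' = (-0.5700, 0.8380, 1.4260)
ω' = (0.9405, 1.3386, -1.1236)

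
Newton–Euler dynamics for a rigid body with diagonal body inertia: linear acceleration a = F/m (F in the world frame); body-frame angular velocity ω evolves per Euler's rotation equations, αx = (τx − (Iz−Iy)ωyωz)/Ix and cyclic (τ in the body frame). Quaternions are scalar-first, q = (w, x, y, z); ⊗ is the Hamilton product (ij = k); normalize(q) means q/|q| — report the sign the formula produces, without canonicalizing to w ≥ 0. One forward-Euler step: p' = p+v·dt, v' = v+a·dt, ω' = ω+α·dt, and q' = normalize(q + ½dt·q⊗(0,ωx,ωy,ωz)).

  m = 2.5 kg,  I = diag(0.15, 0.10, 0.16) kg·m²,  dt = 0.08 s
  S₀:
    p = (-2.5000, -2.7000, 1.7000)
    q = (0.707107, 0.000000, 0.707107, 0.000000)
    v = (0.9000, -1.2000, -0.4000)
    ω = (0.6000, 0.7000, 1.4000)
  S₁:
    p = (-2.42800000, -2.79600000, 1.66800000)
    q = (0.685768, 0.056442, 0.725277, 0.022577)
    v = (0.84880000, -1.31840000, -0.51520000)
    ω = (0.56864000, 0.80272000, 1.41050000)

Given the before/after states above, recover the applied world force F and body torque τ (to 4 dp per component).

Δω = ω₁−ω₀ = (-0.03136000, 0.10272000, 0.01050000)
τ = I·(Δω/dt) + ω₀×(Iω₀) = (0.0000, 0.1200, 0.0000)
Δv = v₁−v₀ = (-0.05120000, -0.11840000, -0.11520000)
F = m·Δv/dt = (-1.6000, -3.7000, -3.6000)

F = (-1.6000, -3.7000, -3.6000)
τ = (0.0000, 0.1200, 0.0000)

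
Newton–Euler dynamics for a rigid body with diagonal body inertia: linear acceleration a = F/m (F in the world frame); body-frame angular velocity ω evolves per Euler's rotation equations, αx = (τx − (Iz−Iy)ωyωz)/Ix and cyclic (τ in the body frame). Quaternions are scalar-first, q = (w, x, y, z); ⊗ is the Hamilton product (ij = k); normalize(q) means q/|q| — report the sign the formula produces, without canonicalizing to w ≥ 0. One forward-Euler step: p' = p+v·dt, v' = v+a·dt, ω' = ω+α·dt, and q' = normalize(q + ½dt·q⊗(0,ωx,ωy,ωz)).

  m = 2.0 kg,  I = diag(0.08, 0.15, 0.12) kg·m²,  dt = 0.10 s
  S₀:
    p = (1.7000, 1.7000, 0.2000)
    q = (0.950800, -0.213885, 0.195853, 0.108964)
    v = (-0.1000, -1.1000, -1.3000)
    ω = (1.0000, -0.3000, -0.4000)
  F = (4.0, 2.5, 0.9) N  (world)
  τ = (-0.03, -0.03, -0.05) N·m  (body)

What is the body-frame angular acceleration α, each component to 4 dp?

gyro term ω×Iω = (-0.0036, 0.0160, -0.0210)
α = I⁻¹(τ − ω×Iω) = (-0.3300, -0.3067, -0.2417)

α = (-0.3300, -0.3067, -0.2417)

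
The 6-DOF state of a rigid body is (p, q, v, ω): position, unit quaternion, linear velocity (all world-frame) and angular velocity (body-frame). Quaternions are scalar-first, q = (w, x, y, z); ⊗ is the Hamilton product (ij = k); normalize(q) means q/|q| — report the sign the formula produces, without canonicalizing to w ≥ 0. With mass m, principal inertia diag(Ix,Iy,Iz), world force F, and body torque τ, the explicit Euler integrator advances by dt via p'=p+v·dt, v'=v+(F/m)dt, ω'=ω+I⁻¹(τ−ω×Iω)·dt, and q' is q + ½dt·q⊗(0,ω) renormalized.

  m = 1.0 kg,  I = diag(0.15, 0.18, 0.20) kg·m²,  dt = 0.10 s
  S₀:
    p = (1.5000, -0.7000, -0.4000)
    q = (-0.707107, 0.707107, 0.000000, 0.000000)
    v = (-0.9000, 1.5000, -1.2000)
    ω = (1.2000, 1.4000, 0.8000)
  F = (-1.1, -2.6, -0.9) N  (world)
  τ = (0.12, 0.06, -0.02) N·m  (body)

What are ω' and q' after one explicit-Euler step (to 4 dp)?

ω' = (1.2651, 1.4600, 0.7648)
q' = (-0.7458, 0.6613, -0.0774, 0.0211)

gyro term ω×Iω = (0.0224, -0.0480, 0.0504)
α = I⁻¹(τ − ω×Iω) = (0.6507, 0.6000, -0.3520)
ω + α·dt = (1.2651, 1.4600, 0.7648)
q⊗(0,ω) = (-0.8485284, -0.8485284, -1.5556354, 0.4242642)
q + ½dt·q⊗(0,ω), renormalized = (-0.7458, 0.6613, -0.0774, 0.0211)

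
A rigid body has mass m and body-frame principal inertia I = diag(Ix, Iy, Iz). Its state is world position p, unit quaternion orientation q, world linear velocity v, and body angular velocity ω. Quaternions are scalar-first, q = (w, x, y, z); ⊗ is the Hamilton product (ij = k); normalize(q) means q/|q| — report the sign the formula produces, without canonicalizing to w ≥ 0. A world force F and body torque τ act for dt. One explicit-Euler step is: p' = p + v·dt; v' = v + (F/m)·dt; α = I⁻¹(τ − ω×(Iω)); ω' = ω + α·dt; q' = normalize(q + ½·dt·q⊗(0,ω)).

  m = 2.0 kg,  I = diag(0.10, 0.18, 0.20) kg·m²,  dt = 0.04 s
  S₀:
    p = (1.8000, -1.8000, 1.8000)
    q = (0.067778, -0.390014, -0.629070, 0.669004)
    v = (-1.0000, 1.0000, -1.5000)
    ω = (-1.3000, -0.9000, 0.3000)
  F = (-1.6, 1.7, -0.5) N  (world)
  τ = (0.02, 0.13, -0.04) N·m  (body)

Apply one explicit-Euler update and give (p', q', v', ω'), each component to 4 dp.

p' = (1.7600, -1.7600, 1.7400)
q' = (0.0423, -0.3833, -0.6450, 0.6597)
v' = (-1.0320, 1.0340, -1.5100)
ω' = (-1.2898, -0.8798, 0.2733)

p' = p + v·dt = (1.7600, -1.7600, 1.7400)
v' = v + a·dt = (-1.0320, 1.0340, -1.5100)
ω×(Iω) gyroscopic = (-0.0054, 0.0390, 0.0936)
(τ − ω×Iω)/I = (0.2540, 0.5056, -0.6680)
new body rate ω' = (-1.2898, -0.8798, 0.2733)
q⊗(0,ω) = (-1.2738824, 0.3252712, -0.8137012, -0.4464450)
updated quaternion q' = (0.0423, -0.3833, -0.6450, 0.6597)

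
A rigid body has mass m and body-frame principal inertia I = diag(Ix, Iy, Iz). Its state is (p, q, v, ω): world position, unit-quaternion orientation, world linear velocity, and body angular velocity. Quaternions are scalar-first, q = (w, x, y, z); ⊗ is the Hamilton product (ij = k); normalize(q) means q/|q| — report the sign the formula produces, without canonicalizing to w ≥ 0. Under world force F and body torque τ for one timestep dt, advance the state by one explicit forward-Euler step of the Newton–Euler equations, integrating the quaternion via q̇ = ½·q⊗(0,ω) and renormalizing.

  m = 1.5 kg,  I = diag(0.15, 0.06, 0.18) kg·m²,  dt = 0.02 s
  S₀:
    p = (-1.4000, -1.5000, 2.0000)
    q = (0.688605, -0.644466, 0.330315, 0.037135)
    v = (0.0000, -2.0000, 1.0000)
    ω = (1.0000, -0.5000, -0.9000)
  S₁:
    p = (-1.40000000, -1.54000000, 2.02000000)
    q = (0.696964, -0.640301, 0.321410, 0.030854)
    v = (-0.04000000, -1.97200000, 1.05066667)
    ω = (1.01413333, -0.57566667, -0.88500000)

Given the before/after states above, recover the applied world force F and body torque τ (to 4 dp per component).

v₁ − v₀ = (-0.04000000, 0.02800000, 0.05066667)
applied force F = (-3.0000, 2.1000, 3.8000)
Δω = ω₁−ω₀ = (0.01413333, -0.07566667, 0.01500000)
gyro term ω₀×Iω₀ = (0.0540, 0.0270, 0.0450)
applied torque τ = (0.1600, -0.2000, 0.1800)

F = (-3.0000, 2.1000, 3.8000)
τ = (0.1600, -0.2000, 0.1800)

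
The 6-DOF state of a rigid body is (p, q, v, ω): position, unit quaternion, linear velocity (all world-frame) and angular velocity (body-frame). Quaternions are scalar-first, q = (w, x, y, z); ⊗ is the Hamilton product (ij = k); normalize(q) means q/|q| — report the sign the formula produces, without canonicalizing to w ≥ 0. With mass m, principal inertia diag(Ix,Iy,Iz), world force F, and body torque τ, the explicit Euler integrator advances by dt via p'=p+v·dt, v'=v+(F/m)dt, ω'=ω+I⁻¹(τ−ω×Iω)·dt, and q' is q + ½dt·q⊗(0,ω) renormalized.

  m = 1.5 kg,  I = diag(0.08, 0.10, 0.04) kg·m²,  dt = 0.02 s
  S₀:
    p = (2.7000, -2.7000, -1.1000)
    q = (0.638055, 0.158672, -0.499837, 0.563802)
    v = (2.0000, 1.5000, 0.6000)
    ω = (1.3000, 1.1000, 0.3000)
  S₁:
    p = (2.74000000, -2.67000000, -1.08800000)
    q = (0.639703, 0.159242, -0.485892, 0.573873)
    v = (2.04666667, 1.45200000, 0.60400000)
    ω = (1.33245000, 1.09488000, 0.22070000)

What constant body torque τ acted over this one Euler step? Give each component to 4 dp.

τ = (0.1100, -0.0100, -0.1300)

Δω = ω₁−ω₀ = (0.03245000, -0.00512000, -0.07930000)
applied torque τ = (0.1100, -0.0100, -0.1300)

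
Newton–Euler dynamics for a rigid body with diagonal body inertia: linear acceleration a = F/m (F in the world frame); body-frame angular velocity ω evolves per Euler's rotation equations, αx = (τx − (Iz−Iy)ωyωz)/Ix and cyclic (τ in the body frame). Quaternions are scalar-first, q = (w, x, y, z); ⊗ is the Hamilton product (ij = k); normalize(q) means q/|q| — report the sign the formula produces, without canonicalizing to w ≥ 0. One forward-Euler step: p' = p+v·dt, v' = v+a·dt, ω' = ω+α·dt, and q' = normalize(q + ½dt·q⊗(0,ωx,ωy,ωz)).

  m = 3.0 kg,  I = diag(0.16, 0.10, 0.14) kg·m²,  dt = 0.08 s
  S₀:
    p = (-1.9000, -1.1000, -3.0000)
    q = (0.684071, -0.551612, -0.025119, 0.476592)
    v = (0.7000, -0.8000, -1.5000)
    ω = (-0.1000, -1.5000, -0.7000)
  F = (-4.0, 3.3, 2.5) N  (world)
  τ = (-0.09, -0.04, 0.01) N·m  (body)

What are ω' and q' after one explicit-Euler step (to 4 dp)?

ω' = (-0.1660, -1.5331, -0.6891)
q' = (0.6922, -0.5239, -0.0833, 0.4894)

α = I⁻¹(τ − ω×Iω) = (-0.8250, -0.4140, 0.1357)
ω' = ω + α·dt = (-0.1660, -1.5331, -0.6891)
Hamilton product q⊗(0,ω) = (0.2407747, 0.6640642, -1.4598941, 0.3460564)
q + ½dt·q⊗(0,ω), renormalized = (0.6922, -0.5239, -0.0833, 0.4894)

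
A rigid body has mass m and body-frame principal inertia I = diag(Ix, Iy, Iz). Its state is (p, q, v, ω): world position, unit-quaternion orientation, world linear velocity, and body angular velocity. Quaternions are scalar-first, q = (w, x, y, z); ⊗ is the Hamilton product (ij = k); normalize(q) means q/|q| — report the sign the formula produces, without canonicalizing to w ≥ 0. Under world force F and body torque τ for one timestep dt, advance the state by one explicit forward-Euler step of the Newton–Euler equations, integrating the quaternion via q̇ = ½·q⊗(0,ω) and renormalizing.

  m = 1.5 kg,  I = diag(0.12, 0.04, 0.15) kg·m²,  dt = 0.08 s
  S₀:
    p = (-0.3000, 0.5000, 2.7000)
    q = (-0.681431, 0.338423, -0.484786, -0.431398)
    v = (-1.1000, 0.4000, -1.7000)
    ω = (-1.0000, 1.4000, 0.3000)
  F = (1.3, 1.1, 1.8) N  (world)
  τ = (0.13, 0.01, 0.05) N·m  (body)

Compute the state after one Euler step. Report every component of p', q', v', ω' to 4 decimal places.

p' = (-0.3880, 0.5320, 2.5640)
q' = (-0.6340, 0.3831, -0.5085, -0.4389)
v' = (-1.0307, 0.4587, -1.6040)
ω' = (-0.9441, 1.4020, 0.2669)

new position p' = (-0.3880, 0.5320, 2.5640)
new velocity v' = (-1.0307, 0.4587, -1.6040)
gyro term ω×Iω = (0.0462, 0.0090, 0.1120)
(τ − ω×Iω)/I = (0.6983, 0.0250, -0.4133)
ω + α·dt = (-0.9441, 1.4020, 0.2669)
2q̇ = q⊗(0,ω) = (1.1465428, 1.1399524, -0.6241323, -0.2154231)
updated quaternion q' = (-0.6340, 0.3831, -0.5085, -0.4389)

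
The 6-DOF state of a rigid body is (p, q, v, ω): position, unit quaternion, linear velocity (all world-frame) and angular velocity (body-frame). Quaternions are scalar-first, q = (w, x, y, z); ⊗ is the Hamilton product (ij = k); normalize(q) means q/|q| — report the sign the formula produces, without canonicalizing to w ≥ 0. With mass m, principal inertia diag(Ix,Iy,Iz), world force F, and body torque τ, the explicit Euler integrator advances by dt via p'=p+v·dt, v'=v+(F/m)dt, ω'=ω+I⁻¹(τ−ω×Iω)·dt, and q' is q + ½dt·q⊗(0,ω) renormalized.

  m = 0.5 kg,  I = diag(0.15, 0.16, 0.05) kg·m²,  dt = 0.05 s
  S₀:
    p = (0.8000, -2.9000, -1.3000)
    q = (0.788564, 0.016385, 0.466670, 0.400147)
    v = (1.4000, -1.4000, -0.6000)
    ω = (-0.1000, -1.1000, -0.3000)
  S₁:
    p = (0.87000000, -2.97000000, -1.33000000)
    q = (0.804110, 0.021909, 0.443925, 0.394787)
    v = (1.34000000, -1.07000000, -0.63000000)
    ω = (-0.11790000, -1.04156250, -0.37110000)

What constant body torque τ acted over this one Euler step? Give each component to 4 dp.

Δω = ω₁−ω₀ = (-0.01790000, 0.05843750, -0.07110000)
ω₀×(Iω₀) = (-0.0363, 0.0030, 0.0011)
applied torque τ = (-0.0900, 0.1900, -0.0700)

τ = (-0.0900, 0.1900, -0.0700)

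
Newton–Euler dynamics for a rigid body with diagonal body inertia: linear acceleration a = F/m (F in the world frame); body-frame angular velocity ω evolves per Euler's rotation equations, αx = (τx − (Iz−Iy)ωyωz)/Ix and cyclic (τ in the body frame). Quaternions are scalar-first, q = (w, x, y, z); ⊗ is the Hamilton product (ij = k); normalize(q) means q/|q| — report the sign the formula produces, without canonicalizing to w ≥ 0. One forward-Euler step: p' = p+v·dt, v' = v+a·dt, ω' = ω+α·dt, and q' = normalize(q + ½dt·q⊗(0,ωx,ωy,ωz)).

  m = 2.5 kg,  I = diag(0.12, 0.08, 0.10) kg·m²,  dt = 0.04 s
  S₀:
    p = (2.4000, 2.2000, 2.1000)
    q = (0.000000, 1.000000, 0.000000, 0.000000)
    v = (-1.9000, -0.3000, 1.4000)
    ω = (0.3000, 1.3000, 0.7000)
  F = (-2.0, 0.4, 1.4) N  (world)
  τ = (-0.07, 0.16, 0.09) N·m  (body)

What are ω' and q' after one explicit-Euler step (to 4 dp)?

ω' = (0.2706, 1.3779, 0.7422)
q' = (-0.0060, 0.9995, -0.0140, 0.0260)

gyro term ω×Iω = (0.0182, 0.0042, -0.0156)
α = I⁻¹(τ − ω×Iω) = (-0.7350, 1.9475, 1.0560)
ω' = ω + α·dt = (0.2706, 1.3779, 0.7422)
2q̇ = q⊗(0,ω) = (-0.3000000, 0.0000000, -0.7000000, 1.3000000)
q' = normalize(q + ½dt·q⊗(0,ω)) = (-0.0060, 0.9995, -0.0140, 0.0260)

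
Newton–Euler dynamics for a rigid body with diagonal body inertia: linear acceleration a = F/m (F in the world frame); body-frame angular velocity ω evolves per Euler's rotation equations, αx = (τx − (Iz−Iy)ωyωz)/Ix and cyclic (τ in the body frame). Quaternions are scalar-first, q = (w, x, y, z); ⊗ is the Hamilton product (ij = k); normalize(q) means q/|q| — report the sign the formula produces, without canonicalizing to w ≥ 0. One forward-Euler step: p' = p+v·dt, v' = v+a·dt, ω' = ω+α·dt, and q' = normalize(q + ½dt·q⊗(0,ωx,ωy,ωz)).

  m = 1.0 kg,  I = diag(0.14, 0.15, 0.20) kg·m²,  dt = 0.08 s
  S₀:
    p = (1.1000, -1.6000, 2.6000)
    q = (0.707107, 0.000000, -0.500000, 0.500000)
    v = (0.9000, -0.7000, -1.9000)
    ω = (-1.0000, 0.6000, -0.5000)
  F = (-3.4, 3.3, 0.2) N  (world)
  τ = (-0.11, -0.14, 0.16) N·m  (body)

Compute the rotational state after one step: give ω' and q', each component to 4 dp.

ω' = (-1.0543, 0.5413, -0.4336)
q' = (0.7282, -0.0302, -0.5024, 0.4653)

angular accel α = (-0.6786, -0.7333, 0.8300)
ω + α·dt = (-1.0543, 0.5413, -0.4336)
q⊗(0,ω) = (0.5500000, -0.7571070, -0.0757358, -0.8535535)
q + ½dt·q⊗(0,ω), renormalized = (0.7282, -0.0302, -0.5024, 0.4653)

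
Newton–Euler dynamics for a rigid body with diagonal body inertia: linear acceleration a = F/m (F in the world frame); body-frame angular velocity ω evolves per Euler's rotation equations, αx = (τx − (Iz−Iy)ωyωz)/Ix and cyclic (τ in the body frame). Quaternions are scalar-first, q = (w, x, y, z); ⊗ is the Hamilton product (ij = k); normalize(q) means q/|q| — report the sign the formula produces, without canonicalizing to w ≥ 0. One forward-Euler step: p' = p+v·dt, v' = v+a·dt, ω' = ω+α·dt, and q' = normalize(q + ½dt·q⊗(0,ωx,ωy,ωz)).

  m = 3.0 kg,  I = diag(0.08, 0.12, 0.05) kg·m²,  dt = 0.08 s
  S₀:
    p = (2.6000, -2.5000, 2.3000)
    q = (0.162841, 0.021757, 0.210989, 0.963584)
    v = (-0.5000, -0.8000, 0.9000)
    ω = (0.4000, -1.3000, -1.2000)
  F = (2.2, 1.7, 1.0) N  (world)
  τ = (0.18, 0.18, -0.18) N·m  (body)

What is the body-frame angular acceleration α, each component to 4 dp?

precession coupling ω×(Iω) = (-0.1092, -0.0144, -0.0208)
α = I⁻¹(τ − ω×Iω) = (3.6150, 1.6200, -3.1840)

α = (3.6150, 1.6200, -3.1840)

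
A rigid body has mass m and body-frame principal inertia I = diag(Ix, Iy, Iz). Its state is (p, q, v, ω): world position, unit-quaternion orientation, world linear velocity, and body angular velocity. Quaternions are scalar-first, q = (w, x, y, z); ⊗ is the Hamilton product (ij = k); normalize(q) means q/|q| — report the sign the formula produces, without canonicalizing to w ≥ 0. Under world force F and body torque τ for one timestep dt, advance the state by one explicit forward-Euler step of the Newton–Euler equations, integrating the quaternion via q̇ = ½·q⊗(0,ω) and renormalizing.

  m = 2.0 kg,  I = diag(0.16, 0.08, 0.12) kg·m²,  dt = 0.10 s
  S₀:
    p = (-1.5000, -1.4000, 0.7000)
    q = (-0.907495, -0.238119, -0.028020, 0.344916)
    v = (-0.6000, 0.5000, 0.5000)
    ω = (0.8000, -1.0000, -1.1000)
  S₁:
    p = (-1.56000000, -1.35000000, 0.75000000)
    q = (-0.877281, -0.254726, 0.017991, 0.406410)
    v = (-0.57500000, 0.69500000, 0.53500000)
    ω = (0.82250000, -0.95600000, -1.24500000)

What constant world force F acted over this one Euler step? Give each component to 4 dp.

F = (0.5000, 3.9000, 0.7000)

Δv = v₁−v₀ = (0.02500000, 0.19500000, 0.03500000)
applied force F = (0.5000, 3.9000, 0.7000)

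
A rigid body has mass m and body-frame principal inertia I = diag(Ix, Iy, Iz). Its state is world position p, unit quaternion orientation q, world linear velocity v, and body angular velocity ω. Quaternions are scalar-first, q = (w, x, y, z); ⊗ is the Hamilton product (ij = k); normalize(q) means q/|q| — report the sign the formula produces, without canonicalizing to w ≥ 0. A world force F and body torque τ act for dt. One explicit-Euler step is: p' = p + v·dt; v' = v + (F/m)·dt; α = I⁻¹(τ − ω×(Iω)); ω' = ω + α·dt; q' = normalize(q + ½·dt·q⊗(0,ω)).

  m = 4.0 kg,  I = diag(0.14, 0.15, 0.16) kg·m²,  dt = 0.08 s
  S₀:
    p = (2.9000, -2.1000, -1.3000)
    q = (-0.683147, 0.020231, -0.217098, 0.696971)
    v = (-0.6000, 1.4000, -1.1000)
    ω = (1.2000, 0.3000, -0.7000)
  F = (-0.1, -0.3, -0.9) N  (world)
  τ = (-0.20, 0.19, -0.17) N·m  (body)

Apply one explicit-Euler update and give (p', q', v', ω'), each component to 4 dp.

ω×(Iω) gyroscopic = (-0.0021, 0.0168, 0.0036)
α = I⁻¹(τ − ω×Iω) = (-1.4136, 1.1547, -1.0850)
ω + α·dt = (1.0869, 0.3924, -0.7868)
q⊗(0,ω) = (0.5287319, -0.8768991, 0.6455828, 0.7447898)
q + ½dt·q⊗(0,ω), renormalized = (-0.6609, -0.0148, -0.1910, 0.7256)
a = F/m = (-0.0250, -0.0750, -0.2250)
p + v·dt = (2.8520, -1.9880, -1.3880)
v' = v + a·dt = (-0.6020, 1.3940, -1.1180)

p' = (2.8520, -1.9880, -1.3880)
q' = (-0.6609, -0.0148, -0.1910, 0.7256)
v' = (-0.6020, 1.3940, -1.1180)
ω' = (1.0869, 0.3924, -0.7868)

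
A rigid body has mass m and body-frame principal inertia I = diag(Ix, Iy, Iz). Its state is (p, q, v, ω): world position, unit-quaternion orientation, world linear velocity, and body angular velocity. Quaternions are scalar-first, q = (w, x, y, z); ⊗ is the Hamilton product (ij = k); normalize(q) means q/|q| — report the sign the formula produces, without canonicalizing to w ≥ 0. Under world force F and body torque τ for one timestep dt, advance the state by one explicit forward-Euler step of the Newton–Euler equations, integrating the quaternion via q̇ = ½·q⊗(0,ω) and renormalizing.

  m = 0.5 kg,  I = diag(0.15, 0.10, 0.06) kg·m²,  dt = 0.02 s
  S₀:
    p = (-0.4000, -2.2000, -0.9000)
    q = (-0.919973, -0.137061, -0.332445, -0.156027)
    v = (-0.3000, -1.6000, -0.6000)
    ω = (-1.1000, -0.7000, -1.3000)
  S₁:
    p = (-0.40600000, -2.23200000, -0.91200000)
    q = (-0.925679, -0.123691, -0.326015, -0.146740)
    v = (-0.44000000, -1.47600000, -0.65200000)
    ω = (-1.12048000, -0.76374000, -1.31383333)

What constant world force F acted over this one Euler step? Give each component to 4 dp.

F = (-3.5000, 3.1000, -1.3000)

v₁ − v₀ = (-0.14000000, 0.12400000, -0.05200000)
m·(v₁−v₀)/dt = (-3.5000, 3.1000, -1.3000)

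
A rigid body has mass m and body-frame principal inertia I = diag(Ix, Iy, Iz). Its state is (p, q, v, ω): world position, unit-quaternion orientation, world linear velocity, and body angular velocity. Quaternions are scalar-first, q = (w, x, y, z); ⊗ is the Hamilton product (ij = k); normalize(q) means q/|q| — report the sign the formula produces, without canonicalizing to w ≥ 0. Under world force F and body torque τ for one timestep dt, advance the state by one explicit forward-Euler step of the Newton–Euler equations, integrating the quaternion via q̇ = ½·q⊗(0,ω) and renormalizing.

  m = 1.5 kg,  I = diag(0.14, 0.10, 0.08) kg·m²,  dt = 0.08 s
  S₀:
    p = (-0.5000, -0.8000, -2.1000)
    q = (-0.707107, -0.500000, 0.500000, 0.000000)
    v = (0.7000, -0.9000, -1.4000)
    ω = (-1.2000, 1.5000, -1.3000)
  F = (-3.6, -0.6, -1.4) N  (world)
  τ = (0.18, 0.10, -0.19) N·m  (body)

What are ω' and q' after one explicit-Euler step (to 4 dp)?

(τ − ω×Iω)/I = (1.0071, 0.0640, -3.2750)
ω' = ω + α·dt = (-1.1194, 1.5051, -1.5620)
q⊗(0,ω) = (-1.3500000, 0.1985284, -1.7106605, 0.7692391)
updated quaternion q' = (-0.7579, -0.4900, 0.4297, 0.0306)

ω' = (-1.1194, 1.5051, -1.5620)
q' = (-0.7579, -0.4900, 0.4297, 0.0306)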